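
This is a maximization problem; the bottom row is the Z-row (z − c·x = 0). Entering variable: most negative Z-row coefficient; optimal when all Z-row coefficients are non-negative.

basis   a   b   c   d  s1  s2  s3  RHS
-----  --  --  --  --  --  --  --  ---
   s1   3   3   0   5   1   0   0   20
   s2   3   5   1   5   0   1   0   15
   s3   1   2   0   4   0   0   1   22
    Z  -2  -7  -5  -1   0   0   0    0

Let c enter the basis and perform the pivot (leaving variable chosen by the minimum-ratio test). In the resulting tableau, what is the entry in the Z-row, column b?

18

Ratio test on column c — row 1: entry 0 ≤ 0; row 2: 15/1 = 15; row 3: entry 0 ≤ 0. Minimum is 15 at row 2 (s2 leaves); pivot element 1.
Divide row 2 by 1; eliminate column c from the other rows.
Z-row update in column b: -7 − (-5)·5 = 18.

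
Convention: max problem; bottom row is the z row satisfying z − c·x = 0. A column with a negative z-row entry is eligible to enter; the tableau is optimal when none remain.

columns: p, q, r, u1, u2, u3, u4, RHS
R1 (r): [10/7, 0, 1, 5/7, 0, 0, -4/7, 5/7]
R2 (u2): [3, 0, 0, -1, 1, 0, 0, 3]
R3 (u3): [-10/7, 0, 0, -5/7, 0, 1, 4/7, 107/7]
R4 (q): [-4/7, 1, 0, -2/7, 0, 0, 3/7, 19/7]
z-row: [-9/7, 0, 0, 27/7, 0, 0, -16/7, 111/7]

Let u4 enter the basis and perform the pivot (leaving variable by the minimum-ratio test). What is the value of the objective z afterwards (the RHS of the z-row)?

91/3

Ratio test on column u4 — row 1: entry -4/7 ≤ 0; row 2: entry 0 ≤ 0; row 3: (107/7)/(4/7) = 107/4; row 4: (19/7)/(3/7) = 19/3. Minimum is 19/3 at row 4 (q leaves); pivot element 3/7.
Pivot on row 4; the z-row RHS becomes 111/7 − (-16/7)·(19/3) = 91/3.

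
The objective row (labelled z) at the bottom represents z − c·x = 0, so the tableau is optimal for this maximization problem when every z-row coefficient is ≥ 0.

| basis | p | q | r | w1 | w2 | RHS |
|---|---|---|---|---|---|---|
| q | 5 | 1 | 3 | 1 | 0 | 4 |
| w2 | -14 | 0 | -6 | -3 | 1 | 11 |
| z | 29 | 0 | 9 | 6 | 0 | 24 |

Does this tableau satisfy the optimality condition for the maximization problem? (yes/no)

yes

Every z-row coefficient is ≥ 0, so the tableau is optimal.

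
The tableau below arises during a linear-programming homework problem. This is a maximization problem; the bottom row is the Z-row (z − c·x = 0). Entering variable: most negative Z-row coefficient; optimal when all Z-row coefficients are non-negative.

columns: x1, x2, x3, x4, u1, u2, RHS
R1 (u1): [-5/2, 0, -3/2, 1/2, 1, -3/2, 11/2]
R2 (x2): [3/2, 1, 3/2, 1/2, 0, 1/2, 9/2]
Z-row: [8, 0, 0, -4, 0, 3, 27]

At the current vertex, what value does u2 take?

u2 is not in the basis, so in the current basic feasible solution u2 = 0.

0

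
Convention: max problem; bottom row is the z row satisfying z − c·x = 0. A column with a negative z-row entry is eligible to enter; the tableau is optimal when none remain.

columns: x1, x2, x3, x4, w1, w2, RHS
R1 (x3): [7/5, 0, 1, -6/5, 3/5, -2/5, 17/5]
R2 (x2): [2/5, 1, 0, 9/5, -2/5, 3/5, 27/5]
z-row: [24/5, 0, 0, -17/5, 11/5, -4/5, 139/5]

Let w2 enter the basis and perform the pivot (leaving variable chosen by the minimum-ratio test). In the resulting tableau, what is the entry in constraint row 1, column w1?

Ratio test on column w2 — row 1: entry -2/5 ≤ 0; row 2: (27/5)/(3/5) = 9. Minimum is 9 at row 2 (x2 leaves); pivot element 3/5.
Divide row 2 by 3/5; eliminate column w2 from the other rows.
Row 1 update in column w1: 3/5 − (-2/5)·(-2/3) = 1/3.

1/3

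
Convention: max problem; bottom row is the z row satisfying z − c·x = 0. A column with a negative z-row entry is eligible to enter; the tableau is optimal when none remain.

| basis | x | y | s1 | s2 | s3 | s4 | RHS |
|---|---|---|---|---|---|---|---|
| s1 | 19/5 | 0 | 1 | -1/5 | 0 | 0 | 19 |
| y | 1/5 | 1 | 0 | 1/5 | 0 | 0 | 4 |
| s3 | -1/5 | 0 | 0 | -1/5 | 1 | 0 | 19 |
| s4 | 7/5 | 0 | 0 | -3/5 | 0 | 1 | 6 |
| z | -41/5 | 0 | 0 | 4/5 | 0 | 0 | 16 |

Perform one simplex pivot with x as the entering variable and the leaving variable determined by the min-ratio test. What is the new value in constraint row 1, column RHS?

Ratio test on column x — row 1: 19/(19/5) = 5; row 2: 4/(1/5) = 20; row 3: entry -1/5 ≤ 0; row 4: 6/(7/5) = 30/7. Minimum is 30/7 at row 4 (s4 leaves); pivot element 7/5.
Divide row 4 by 7/5; eliminate column x from the other rows.
Row 1 update in column RHS: 19 − (19/5)·(30/7) = 19/7.

19/7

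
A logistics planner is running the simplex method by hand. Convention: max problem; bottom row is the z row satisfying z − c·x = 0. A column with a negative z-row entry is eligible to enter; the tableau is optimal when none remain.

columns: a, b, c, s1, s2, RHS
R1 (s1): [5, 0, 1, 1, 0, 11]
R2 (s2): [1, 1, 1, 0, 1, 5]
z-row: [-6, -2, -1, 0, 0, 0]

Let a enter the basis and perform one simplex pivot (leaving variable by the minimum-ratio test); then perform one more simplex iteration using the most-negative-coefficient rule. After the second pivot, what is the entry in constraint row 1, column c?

Ratio test on column a — row 1: 11/5 = 11/5; row 2: 5/1 = 5. Minimum is 11/5 at row 1 (s1 leaves); pivot element 5.
Divide row 1 by 5; eliminate column a from the other rows.
Second iteration: most negative z-row entry is -2 in column b, so b enters.
Ratio test on column b — row 1: entry 0 ≤ 0; row 2: (14/5)/1 = 14/5. Minimum is 14/5 at row 2 (s2 leaves); pivot element 1.
Divide row 2 by 1; eliminate column b from the other rows.
After both pivots, the entry at constraint row 1, column c is 1/5.

1/5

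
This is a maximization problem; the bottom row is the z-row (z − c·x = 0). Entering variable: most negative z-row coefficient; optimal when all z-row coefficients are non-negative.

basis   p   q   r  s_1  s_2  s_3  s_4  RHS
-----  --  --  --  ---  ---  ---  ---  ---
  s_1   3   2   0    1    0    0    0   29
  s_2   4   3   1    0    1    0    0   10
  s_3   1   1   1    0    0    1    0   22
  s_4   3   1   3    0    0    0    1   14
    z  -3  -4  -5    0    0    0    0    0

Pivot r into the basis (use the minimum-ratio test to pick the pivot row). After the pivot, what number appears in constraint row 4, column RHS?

Ratio test on column r — row 1: entry 0 ≤ 0; row 2: 10/1 = 10; row 3: 22/1 = 22; row 4: 14/3 = 14/3. Minimum is 14/3 at row 4 (s_4 leaves); pivot element 3.
Divide row 4 by 3; eliminate column r from the other rows.
In the new row 4, the RHS entry is the old entry divided by the pivot: 14/3 = 14/3.

14/3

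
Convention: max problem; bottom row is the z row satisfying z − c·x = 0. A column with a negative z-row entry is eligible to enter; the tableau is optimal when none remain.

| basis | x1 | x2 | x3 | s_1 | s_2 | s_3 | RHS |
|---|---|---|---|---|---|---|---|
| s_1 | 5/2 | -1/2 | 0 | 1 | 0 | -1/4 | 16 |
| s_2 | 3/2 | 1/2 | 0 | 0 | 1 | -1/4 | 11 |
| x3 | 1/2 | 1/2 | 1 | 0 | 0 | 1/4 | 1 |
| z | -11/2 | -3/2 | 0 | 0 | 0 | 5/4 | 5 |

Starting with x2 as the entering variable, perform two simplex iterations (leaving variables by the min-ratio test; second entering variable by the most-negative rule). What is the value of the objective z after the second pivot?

Ratio test on column x2 — row 1: entry -1/2 ≤ 0; row 2: 11/(1/2) = 22; row 3: 1/(1/2) = 2. Minimum is 2 at row 3 (x3 leaves); pivot element 1/2.
Pivot on row 3; the z-row RHS becomes 5 − (-3/2)·2 = 8.
Next entering variable (most negative z-row entry -4): x1.
Ratio test on column x1 — row 1: 17/3 = 17/3; row 2: 10/1 = 10; row 3: 2/1 = 2. Minimum is 2 at row 3 (x2 leaves); pivot element 1.
After the second pivot the z-row RHS is 8 − (-4)·2 = 16.

16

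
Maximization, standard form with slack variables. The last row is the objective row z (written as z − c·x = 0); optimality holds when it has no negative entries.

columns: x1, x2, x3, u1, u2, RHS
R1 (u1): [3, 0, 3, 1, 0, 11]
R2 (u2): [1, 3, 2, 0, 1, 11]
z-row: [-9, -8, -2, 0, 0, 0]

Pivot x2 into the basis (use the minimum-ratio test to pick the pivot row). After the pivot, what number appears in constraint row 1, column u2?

0

Ratio test on column x2 — row 1: entry 0 ≤ 0; row 2: 11/3 = 11/3. Minimum is 11/3 at row 2 (u2 leaves); pivot element 3.
Divide row 2 by 3; eliminate column x2 from the other rows.
Row 1 update in column u2: 0 − 0·(1/3) = 0.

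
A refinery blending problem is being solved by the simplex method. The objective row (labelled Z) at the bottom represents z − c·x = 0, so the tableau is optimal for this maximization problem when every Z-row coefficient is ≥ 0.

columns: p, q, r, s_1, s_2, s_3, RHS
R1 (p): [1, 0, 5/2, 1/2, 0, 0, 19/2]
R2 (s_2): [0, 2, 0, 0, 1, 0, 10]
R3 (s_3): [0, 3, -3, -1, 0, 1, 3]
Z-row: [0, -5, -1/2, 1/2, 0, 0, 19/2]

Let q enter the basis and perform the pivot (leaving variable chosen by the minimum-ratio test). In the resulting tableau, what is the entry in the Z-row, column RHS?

Ratio test on column q — row 1: entry 0 ≤ 0; row 2: 10/2 = 5; row 3: 3/3 = 1. Minimum is 1 at row 3 (s_3 leaves); pivot element 3.
Divide row 3 by 3; eliminate column q from the other rows.
Z-row update in column RHS: 19/2 − (-5)·1 = 29/2.

29/2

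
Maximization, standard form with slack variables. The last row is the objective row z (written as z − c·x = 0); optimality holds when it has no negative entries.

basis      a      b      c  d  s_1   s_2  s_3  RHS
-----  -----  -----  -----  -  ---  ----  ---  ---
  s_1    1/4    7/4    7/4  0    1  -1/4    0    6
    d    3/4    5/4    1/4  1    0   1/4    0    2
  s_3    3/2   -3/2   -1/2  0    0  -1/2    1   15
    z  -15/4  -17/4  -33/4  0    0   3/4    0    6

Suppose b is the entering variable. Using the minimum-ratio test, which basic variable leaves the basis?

Column b entries and ratios — s_1: 6/(7/4) = 24/7; d: 2/(5/4) = 8/5; s_3: -3/2 ≤ 0, skip.
Smallest ratio is 8/5 in the row of d, so d leaves.

d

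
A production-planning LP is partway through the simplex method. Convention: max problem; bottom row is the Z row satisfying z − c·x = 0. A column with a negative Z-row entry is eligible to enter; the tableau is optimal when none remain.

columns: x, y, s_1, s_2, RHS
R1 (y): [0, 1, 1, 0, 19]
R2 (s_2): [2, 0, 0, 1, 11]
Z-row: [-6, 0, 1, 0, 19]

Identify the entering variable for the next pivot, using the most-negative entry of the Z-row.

Negative Z-row entries: x: -6.
The most negative is -6 in column x, so x enters.

x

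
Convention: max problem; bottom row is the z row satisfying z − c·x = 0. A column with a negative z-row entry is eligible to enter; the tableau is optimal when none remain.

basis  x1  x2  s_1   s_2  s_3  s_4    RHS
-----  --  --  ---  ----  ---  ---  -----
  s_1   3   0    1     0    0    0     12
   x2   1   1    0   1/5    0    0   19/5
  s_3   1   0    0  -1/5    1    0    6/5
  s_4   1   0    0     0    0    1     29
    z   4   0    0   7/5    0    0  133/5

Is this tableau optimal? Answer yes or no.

yes

Every z-row coefficient is ≥ 0, so the tableau is optimal.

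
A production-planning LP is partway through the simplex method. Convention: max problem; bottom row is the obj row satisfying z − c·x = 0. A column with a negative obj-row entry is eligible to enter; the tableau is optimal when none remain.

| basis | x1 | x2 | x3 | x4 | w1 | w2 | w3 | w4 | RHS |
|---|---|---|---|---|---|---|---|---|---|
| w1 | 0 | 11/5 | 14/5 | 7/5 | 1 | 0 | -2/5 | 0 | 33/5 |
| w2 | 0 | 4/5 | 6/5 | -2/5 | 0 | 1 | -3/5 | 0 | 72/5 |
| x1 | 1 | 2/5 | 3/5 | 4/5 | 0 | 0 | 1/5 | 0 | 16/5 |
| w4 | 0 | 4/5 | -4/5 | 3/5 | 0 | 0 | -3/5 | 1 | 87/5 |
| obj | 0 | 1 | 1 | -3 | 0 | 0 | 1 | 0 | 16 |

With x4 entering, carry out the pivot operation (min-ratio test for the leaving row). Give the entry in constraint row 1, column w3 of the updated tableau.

Ratio test on column x4 — row 1: (33/5)/(7/5) = 33/7; row 2: entry -2/5 ≤ 0; row 3: (16/5)/(4/5) = 4; row 4: (87/5)/(3/5) = 29. Minimum is 4 at row 3 (x1 leaves); pivot element 4/5.
Divide row 3 by 4/5; eliminate column x4 from the other rows.
Row 1 update in column w3: -2/5 − (7/5)·(1/4) = -3/4.

-3/4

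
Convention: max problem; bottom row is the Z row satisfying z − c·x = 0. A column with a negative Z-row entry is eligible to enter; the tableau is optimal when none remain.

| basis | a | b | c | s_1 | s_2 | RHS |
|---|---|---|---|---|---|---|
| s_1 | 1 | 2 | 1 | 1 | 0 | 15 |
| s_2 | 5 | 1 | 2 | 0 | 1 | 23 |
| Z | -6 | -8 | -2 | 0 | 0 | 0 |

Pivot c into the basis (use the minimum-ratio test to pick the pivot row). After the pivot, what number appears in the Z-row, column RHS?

Ratio test on column c — row 1: 15/1 = 15; row 2: 23/2 = 23/2. Minimum is 23/2 at row 2 (s_2 leaves); pivot element 2.
Divide row 2 by 2; eliminate column c from the other rows.
Z-row update in column RHS: 0 − (-2)·(23/2) = 23.

23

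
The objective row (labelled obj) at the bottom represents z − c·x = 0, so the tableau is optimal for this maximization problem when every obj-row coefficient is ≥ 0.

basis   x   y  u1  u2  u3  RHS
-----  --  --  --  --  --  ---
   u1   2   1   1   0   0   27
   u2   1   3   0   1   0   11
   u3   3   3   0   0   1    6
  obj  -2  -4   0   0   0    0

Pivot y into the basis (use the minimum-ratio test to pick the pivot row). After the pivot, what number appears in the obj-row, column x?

2

Ratio test on column y — row 1: 27/1 = 27; row 2: 11/3 = 11/3; row 3: 6/3 = 2. Minimum is 2 at row 3 (u3 leaves); pivot element 3.
Divide row 3 by 3; eliminate column y from the other rows.
obj-row update in column x: -2 − (-4)·1 = 2.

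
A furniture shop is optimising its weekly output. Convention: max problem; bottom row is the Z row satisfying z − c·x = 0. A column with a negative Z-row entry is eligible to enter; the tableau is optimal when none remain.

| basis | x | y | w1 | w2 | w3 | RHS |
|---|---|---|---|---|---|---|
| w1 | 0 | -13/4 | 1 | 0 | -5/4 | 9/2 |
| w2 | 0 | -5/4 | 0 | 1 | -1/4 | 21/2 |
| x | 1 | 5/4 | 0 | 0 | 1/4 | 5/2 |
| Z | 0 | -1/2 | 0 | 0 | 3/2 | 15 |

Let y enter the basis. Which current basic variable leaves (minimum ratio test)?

x

Column y entries and ratios — w1: -13/4 ≤ 0, skip; w2: -5/4 ≤ 0, skip; x: (5/2)/(5/4) = 2.
Smallest ratio is 2 in the row of x, so x leaves.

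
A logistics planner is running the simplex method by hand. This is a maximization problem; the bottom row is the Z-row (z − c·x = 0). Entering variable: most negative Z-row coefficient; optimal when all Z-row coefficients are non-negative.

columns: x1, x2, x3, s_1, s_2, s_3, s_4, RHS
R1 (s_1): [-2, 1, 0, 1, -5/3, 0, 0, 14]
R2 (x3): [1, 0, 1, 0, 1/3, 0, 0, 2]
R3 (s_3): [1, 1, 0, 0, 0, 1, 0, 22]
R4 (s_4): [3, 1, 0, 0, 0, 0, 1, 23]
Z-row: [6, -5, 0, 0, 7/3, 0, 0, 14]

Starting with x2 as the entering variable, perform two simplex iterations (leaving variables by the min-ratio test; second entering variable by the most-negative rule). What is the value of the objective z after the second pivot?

564/5

Ratio test on column x2 — row 1: 14/1 = 14; row 2: entry 0 ≤ 0; row 3: 22/1 = 22; row 4: 23/1 = 23. Minimum is 14 at row 1 (s_1 leaves); pivot element 1.
Pivot on row 1; the Z-row RHS becomes 14 − (-5)·14 = 84.
Next entering variable (most negative Z-row entry -6): s_2.
Ratio test on column s_2 — row 1: entry -5/3 ≤ 0; row 2: 2/(1/3) = 6; row 3: 8/(5/3) = 24/5; row 4: 9/(5/3) = 27/5. Minimum is 24/5 at row 3 (s_3 leaves); pivot element 5/3.
After the second pivot the Z-row RHS is 84 − (-6)·(24/5) = 564/5.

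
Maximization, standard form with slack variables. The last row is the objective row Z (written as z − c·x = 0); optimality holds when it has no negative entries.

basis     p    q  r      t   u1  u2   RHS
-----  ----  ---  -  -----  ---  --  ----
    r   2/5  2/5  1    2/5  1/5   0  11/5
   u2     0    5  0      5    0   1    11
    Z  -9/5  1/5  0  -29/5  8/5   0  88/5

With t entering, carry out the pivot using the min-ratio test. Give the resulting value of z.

759/25

Ratio test on column t — row 1: (11/5)/(2/5) = 11/2; row 2: 11/5 = 11/5. Minimum is 11/5 at row 2 (u2 leaves); pivot element 5.
Pivot on row 2; the Z-row RHS becomes 88/5 − (-29/5)·(11/5) = 759/25.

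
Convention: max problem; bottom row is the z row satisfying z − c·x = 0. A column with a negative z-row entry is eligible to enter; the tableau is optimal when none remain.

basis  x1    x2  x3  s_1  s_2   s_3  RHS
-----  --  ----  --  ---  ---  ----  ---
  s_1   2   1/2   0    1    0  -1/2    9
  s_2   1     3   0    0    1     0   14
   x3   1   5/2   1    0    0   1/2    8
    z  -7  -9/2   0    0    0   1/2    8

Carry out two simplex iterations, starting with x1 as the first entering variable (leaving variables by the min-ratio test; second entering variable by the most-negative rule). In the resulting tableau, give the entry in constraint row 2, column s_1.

1/9

Ratio test on column x1 — row 1: 9/2 = 9/2; row 2: 14/1 = 14; row 3: 8/1 = 8. Minimum is 9/2 at row 1 (s_1 leaves); pivot element 2.
Divide row 1 by 2; eliminate column x1 from the other rows.
Second iteration: most negative z-row entry is -11/4 in column x2, so x2 enters.
Ratio test on column x2 — row 1: (9/2)/(1/4) = 18; row 2: (19/2)/(11/4) = 38/11; row 3: (7/2)/(9/4) = 14/9. Minimum is 14/9 at row 3 (x3 leaves); pivot element 9/4.
Divide row 3 by 9/4; eliminate column x2 from the other rows.
After both pivots, the entry at constraint row 2, column s_1 is 1/9.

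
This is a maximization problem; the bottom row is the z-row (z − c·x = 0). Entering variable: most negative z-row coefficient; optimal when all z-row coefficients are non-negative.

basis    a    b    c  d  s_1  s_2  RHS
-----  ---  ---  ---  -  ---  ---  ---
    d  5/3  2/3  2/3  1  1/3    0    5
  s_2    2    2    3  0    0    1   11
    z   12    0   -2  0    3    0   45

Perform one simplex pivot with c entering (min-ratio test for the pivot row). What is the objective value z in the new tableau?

Ratio test on column c — row 1: 5/(2/3) = 15/2; row 2: 11/3 = 11/3. Minimum is 11/3 at row 2 (s_2 leaves); pivot element 3.
Pivot on row 2; the z-row RHS becomes 45 − (-2)·(11/3) = 157/3.

157/3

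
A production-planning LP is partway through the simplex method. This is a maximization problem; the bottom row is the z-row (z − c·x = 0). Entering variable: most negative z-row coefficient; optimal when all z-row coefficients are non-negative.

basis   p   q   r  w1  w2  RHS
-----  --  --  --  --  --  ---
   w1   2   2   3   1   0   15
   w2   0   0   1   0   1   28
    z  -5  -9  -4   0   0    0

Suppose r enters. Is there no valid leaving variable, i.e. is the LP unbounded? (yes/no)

no

Column r has positive entries in row(s) 1, 2, so the ratio test bounds it — not unbounded.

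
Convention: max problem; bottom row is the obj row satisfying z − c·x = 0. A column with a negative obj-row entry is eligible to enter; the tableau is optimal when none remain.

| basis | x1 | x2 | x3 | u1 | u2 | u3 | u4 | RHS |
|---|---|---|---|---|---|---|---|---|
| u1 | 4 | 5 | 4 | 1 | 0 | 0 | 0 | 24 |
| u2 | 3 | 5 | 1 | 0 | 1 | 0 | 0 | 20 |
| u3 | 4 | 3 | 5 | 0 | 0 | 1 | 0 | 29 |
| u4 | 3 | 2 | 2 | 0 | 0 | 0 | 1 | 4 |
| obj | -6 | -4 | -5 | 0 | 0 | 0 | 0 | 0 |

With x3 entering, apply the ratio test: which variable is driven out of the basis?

Column x3 entries and ratios — u1: 24/4 = 6; u2: 20/1 = 20; u3: 29/5 = 29/5; u4: 4/2 = 2.
Smallest ratio is 2 in the row of u4, so u4 leaves.

u4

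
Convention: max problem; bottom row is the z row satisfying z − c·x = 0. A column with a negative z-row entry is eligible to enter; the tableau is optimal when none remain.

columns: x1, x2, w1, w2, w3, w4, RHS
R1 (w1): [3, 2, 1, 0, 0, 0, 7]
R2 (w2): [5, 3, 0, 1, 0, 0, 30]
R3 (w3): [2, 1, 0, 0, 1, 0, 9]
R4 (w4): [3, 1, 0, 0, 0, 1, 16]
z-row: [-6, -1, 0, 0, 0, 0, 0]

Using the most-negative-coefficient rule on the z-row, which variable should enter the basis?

x1

Negative z-row entries: x1: -6, x2: -1.
The most negative is -6 in column x1, so x1 enters.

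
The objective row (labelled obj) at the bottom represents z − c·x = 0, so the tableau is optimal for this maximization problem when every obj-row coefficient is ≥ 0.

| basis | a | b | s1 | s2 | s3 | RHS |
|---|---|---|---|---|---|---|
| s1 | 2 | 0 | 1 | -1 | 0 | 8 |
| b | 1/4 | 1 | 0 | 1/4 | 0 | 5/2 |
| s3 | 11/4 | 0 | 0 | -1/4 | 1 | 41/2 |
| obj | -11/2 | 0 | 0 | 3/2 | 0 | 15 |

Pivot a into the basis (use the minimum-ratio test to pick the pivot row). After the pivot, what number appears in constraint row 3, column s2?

Ratio test on column a — row 1: 8/2 = 4; row 2: (5/2)/(1/4) = 10; row 3: (41/2)/(11/4) = 82/11. Minimum is 4 at row 1 (s1 leaves); pivot element 2.
Divide row 1 by 2; eliminate column a from the other rows.
Row 3 update in column s2: -1/4 − (11/4)·(-1/2) = 9/8.

9/8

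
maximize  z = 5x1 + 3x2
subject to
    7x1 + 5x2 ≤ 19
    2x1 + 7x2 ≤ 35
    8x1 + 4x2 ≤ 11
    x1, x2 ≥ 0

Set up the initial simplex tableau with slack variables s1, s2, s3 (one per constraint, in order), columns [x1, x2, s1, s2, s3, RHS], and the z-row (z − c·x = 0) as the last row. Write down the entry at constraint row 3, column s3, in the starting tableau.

1

Slack s3 belongs to constraint 3; its column is the unit vector e_3, so the entry in row 3 is 1.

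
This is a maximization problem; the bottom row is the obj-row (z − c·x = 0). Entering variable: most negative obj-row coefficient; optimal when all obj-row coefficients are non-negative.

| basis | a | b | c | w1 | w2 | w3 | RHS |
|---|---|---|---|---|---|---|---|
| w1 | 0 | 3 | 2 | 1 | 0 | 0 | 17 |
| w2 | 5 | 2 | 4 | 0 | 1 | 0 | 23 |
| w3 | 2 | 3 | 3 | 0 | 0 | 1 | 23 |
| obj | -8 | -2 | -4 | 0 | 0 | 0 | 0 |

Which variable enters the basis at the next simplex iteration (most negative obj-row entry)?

Negative obj-row entries: a: -8, b: -2, c: -4.
The most negative is -8 in column a, so a enters.

a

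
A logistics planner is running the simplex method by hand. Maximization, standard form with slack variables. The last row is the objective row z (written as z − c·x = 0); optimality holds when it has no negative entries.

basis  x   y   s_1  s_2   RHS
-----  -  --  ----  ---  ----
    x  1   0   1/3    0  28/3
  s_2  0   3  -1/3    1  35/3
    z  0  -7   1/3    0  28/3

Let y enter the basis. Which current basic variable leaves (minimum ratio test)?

Column y entries and ratios — x: 0 ≤ 0, skip; s_2: (35/3)/3 = 35/9.
Smallest ratio is 35/9 in the row of s_2, so s_2 leaves.

s_2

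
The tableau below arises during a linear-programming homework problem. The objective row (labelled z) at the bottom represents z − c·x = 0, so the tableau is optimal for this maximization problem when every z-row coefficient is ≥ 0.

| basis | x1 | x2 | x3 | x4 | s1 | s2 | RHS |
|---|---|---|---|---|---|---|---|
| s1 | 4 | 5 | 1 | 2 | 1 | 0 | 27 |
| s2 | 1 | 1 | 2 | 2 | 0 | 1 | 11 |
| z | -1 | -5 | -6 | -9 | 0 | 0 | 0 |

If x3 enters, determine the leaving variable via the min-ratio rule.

Column x3 entries and ratios — s1: 27/1 = 27; s2: 11/2 = 11/2.
Smallest ratio is 11/2 in the row of s2, so s2 leaves.

s2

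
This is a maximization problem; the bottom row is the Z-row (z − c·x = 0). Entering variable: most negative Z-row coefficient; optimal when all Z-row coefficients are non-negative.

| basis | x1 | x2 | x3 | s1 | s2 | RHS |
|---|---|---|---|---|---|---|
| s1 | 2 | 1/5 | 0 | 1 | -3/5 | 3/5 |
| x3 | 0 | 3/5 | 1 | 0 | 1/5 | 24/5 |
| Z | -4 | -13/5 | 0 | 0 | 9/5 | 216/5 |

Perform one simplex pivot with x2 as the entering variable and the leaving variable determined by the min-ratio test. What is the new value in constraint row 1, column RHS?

Ratio test on column x2 — row 1: (3/5)/(1/5) = 3; row 2: (24/5)/(3/5) = 8. Minimum is 3 at row 1 (s1 leaves); pivot element 1/5.
Divide row 1 by 1/5; eliminate column x2 from the other rows.
In the new row 1, the RHS entry is the old entry divided by the pivot: (3/5)/(1/5) = 3.

3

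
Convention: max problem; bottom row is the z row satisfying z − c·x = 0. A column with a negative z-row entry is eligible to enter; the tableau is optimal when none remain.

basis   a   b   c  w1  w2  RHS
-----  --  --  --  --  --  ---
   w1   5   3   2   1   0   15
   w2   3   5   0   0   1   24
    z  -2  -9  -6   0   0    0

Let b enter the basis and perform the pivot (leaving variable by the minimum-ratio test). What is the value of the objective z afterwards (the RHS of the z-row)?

216/5

Ratio test on column b — row 1: 15/3 = 5; row 2: 24/5 = 24/5. Minimum is 24/5 at row 2 (w2 leaves); pivot element 5.
Pivot on row 2; the z-row RHS becomes 0 − (-9)·(24/5) = 216/5.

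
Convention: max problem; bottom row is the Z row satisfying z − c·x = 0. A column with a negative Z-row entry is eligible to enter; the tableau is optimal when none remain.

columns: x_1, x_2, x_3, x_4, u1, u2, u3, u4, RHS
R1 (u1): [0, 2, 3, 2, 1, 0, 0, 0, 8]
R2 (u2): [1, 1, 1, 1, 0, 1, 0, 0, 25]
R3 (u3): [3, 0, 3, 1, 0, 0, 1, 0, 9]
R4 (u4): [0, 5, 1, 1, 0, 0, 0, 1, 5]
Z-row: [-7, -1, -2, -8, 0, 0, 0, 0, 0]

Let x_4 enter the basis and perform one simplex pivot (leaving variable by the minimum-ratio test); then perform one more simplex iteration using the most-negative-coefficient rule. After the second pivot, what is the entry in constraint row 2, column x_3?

Ratio test on column x_4 — row 1: 8/2 = 4; row 2: 25/1 = 25; row 3: 9/1 = 9; row 4: 5/1 = 5. Minimum is 4 at row 1 (u1 leaves); pivot element 2.
Divide row 1 by 2; eliminate column x_4 from the other rows.
Second iteration: most negative Z-row entry is -7 in column x_1, so x_1 enters.
Ratio test on column x_1 — row 1: entry 0 ≤ 0; row 2: 21/1 = 21; row 3: 5/3 = 5/3; row 4: entry 0 ≤ 0. Minimum is 5/3 at row 3 (u3 leaves); pivot element 3.
Divide row 3 by 3; eliminate column x_1 from the other rows.
After both pivots, the entry at constraint row 2, column x_3 is -1.

-1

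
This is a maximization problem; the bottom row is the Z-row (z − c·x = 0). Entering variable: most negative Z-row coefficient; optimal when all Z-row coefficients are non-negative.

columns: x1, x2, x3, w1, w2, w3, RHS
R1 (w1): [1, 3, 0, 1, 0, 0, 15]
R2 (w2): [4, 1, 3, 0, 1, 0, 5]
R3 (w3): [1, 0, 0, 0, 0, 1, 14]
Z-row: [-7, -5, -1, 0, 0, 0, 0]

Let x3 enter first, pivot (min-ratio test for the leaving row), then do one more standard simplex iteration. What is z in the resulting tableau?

Ratio test on column x3 — row 1: entry 0 ≤ 0; row 2: 5/3 = 5/3; row 3: entry 0 ≤ 0. Minimum is 5/3 at row 2 (w2 leaves); pivot element 3.
Pivot on row 2; the Z-row RHS becomes 0 − (-1)·(5/3) = 5/3.
Next entering variable (most negative Z-row entry -17/3): x1.
Ratio test on column x1 — row 1: 15/1 = 15; row 2: (5/3)/(4/3) = 5/4; row 3: 14/1 = 14. Minimum is 5/4 at row 2 (x3 leaves); pivot element 4/3.
After the second pivot the Z-row RHS is 5/3 − (-17/3)·(5/4) = 35/4.

35/4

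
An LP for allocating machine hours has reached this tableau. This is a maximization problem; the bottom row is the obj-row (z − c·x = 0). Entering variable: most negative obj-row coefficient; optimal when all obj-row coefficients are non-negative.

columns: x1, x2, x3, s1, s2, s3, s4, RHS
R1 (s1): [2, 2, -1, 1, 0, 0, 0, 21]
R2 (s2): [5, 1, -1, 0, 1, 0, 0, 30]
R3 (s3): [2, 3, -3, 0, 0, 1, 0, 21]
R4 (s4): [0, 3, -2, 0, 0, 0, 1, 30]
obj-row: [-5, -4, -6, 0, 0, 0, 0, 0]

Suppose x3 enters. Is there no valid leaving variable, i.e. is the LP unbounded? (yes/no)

yes

Every constraint-row entry in column x3 is ≤ 0, so increasing x3 is unbounded.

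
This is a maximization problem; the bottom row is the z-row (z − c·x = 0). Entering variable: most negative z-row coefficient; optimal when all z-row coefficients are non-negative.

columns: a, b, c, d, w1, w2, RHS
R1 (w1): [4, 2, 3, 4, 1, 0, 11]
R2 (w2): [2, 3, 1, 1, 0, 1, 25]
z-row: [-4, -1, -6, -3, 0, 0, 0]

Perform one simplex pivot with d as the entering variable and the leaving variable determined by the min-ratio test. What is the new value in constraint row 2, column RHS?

Ratio test on column d — row 1: 11/4 = 11/4; row 2: 25/1 = 25. Minimum is 11/4 at row 1 (w1 leaves); pivot element 4.
Divide row 1 by 4; eliminate column d from the other rows.
Row 2 update in column RHS: 25 − 1·(11/4) = 89/4.

89/4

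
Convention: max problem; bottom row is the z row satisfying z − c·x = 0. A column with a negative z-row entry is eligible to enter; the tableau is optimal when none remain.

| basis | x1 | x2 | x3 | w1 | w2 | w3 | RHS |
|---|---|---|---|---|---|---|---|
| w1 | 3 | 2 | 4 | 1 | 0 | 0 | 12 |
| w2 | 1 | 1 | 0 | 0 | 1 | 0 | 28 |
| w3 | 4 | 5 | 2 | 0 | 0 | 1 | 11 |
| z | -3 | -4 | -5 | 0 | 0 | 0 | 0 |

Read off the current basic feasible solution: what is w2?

w2 is basic (row 2); its value is the RHS of that row, 28.

28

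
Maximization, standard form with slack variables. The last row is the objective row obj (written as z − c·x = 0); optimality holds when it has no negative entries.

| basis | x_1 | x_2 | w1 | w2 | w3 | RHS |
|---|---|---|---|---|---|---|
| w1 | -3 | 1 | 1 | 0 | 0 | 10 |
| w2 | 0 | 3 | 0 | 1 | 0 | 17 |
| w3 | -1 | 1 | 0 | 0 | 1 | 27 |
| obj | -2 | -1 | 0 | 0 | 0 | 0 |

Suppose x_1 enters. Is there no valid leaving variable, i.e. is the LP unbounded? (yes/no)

yes

Every constraint-row entry in column x_1 is ≤ 0, so increasing x_1 is unbounded.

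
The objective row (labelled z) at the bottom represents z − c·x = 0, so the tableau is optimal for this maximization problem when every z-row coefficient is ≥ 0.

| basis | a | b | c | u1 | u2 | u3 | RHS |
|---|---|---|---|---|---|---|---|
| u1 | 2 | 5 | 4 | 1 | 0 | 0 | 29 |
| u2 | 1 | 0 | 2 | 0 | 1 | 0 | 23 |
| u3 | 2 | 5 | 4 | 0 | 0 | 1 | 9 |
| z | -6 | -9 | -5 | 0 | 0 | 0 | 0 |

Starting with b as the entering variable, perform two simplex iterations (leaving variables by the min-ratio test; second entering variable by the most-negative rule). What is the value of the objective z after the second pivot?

27

Ratio test on column b — row 1: 29/5 = 29/5; row 2: entry 0 ≤ 0; row 3: 9/5 = 9/5. Minimum is 9/5 at row 3 (u3 leaves); pivot element 5.
Pivot on row 3; the z-row RHS becomes 0 − (-9)·(9/5) = 81/5.
Next entering variable (most negative z-row entry -12/5): a.
Ratio test on column a — row 1: entry 0 ≤ 0; row 2: 23/1 = 23; row 3: (9/5)/(2/5) = 9/2. Minimum is 9/2 at row 3 (b leaves); pivot element 2/5.
After the second pivot the z-row RHS is 81/5 − (-12/5)·(9/2) = 27.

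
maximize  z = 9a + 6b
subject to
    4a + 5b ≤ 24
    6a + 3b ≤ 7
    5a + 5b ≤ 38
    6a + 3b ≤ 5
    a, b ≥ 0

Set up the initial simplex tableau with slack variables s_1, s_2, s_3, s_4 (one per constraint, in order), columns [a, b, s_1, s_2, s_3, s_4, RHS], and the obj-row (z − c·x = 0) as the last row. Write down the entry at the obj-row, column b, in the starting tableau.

The obj-row carries the negated objective coefficients: the b entry is -6.

-6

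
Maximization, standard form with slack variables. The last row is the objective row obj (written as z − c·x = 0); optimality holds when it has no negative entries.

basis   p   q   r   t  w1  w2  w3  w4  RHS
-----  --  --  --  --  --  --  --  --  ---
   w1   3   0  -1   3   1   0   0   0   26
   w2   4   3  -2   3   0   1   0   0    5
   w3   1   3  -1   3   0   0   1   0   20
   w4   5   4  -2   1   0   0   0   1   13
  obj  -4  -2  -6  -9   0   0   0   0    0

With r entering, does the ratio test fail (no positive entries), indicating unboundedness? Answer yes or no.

yes

Every constraint-row entry in column r is ≤ 0, so increasing r is unbounded.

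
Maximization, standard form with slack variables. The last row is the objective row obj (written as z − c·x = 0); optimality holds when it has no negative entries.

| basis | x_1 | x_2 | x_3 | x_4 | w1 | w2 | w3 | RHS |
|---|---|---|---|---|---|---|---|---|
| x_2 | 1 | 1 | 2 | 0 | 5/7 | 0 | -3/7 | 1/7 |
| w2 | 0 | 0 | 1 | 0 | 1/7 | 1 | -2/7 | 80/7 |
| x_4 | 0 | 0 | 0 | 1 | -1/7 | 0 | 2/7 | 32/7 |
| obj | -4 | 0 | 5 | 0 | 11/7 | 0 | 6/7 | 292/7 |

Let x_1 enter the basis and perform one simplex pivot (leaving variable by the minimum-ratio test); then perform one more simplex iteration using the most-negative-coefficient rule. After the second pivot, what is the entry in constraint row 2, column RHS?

16

Ratio test on column x_1 — row 1: (1/7)/1 = 1/7; row 2: entry 0 ≤ 0; row 3: entry 0 ≤ 0. Minimum is 1/7 at row 1 (x_2 leaves); pivot element 1.
Divide row 1 by 1; eliminate column x_1 from the other rows.
Second iteration: most negative obj-row entry is -6/7 in column w3, so w3 enters.
Ratio test on column w3 — row 1: entry -3/7 ≤ 0; row 2: entry -2/7 ≤ 0; row 3: (32/7)/(2/7) = 16. Minimum is 16 at row 3 (x_4 leaves); pivot element 2/7.
Divide row 3 by 2/7; eliminate column w3 from the other rows.
After both pivots, the entry at constraint row 2, column RHS is 16.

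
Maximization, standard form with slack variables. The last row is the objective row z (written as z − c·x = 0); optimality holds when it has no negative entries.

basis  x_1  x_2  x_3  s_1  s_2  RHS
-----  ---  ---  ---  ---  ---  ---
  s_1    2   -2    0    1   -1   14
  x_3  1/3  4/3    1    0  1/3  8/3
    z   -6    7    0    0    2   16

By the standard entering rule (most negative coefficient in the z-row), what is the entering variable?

Negative z-row entries: x_1: -6.
The most negative is -6 in column x_1, so x_1 enters.

x_1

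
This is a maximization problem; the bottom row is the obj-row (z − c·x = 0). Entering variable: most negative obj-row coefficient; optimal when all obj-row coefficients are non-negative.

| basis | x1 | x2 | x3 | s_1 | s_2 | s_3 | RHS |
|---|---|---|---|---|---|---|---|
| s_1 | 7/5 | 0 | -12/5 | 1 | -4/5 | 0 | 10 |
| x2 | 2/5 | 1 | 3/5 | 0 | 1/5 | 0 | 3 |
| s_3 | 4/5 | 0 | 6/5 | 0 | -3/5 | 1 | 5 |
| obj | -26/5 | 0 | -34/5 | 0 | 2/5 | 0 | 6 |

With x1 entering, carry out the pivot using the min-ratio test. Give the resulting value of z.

Ratio test on column x1 — row 1: 10/(7/5) = 50/7; row 2: 3/(2/5) = 15/2; row 3: 5/(4/5) = 25/4. Minimum is 25/4 at row 3 (s_3 leaves); pivot element 4/5.
Pivot on row 3; the obj-row RHS becomes 6 − (-26/5)·(25/4) = 77/2.

77/2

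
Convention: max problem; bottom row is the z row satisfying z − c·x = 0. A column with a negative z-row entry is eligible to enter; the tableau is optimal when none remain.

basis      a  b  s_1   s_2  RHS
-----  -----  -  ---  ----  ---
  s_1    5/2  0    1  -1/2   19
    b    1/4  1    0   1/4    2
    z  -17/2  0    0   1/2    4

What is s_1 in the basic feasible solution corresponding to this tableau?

s_1 is basic (row 1); its value is the RHS of that row, 19.

19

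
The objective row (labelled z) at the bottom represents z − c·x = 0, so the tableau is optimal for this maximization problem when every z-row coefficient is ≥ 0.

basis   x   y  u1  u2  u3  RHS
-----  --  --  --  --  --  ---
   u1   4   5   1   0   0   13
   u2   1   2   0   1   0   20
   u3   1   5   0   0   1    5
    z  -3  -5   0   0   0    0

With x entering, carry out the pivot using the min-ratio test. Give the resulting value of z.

Ratio test on column x — row 1: 13/4 = 13/4; row 2: 20/1 = 20; row 3: 5/1 = 5. Minimum is 13/4 at row 1 (u1 leaves); pivot element 4.
Pivot on row 1; the z-row RHS becomes 0 − (-3)·(13/4) = 39/4.

39/4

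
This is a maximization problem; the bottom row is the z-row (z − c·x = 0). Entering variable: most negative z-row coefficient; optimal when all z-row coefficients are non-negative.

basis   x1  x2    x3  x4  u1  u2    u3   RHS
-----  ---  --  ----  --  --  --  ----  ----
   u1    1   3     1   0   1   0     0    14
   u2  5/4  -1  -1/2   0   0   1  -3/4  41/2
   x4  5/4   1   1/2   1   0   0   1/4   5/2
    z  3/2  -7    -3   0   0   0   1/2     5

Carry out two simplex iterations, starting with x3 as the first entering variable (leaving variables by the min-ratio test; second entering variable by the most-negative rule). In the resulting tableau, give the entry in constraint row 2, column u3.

-1/2

Ratio test on column x3 — row 1: 14/1 = 14; row 2: entry -1/2 ≤ 0; row 3: (5/2)/(1/2) = 5. Minimum is 5 at row 3 (x4 leaves); pivot element 1/2.
Divide row 3 by 1/2; eliminate column x3 from the other rows.
Second iteration: most negative z-row entry is -1 in column x2, so x2 enters.
Ratio test on column x2 — row 1: 9/1 = 9; row 2: entry 0 ≤ 0; row 3: 5/2 = 5/2. Minimum is 5/2 at row 3 (x3 leaves); pivot element 2.
Divide row 3 by 2; eliminate column x2 from the other rows.
After both pivots, the entry at constraint row 2, column u3 is -1/2.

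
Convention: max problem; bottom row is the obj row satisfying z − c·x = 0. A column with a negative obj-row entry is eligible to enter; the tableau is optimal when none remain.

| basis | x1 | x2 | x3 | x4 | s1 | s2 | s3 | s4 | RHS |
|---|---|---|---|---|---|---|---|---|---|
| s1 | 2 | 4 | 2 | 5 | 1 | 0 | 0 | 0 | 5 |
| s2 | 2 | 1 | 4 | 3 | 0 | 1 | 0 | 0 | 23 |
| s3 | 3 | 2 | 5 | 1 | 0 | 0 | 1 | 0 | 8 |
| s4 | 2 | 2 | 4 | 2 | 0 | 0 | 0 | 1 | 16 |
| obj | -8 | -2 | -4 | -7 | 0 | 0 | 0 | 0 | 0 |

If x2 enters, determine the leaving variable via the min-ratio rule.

Column x2 entries and ratios — s1: 5/4 = 5/4; s2: 23/1 = 23; s3: 8/2 = 4; s4: 16/2 = 8.
Smallest ratio is 5/4 in the row of s1, so s1 leaves.

s1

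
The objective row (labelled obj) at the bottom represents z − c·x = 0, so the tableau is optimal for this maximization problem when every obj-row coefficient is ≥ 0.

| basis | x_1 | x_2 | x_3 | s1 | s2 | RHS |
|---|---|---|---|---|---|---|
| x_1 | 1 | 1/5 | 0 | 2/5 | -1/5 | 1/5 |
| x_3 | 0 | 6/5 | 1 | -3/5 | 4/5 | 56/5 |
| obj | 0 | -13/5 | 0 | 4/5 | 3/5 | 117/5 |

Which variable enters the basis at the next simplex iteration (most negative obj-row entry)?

x_2

Negative obj-row entries: x_2: -13/5.
The most negative is -13/5 in column x_2, so x_2 enters.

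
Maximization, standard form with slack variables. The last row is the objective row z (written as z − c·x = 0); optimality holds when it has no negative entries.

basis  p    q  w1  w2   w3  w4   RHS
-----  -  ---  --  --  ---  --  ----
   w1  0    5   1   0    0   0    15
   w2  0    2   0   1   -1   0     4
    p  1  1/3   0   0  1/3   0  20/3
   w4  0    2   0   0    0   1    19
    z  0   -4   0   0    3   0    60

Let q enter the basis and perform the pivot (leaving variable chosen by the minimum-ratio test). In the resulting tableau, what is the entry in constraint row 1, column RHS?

5

Ratio test on column q — row 1: 15/5 = 3; row 2: 4/2 = 2; row 3: (20/3)/(1/3) = 20; row 4: 19/2 = 19/2. Minimum is 2 at row 2 (w2 leaves); pivot element 2.
Divide row 2 by 2; eliminate column q from the other rows.
Row 1 update in column RHS: 15 − 5·2 = 5.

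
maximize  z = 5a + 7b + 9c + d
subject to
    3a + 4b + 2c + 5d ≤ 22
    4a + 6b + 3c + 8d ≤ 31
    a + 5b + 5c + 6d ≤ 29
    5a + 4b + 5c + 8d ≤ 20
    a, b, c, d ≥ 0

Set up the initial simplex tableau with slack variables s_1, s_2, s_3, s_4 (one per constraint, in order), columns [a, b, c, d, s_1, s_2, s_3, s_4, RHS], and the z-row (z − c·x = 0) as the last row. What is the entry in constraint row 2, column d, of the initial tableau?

8

Constraint 2 has coefficient 8 on d.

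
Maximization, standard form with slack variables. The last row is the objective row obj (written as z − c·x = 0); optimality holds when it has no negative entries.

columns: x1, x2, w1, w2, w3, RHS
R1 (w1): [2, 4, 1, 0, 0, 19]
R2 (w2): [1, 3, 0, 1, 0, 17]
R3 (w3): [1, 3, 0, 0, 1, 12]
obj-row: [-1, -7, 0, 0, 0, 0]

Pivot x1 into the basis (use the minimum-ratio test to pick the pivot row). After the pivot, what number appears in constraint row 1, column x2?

Ratio test on column x1 — row 1: 19/2 = 19/2; row 2: 17/1 = 17; row 3: 12/1 = 12. Minimum is 19/2 at row 1 (w1 leaves); pivot element 2.
Divide row 1 by 2; eliminate column x1 from the other rows.
In the new row 1, the x2 entry is the old entry divided by the pivot: 4/2 = 2.

2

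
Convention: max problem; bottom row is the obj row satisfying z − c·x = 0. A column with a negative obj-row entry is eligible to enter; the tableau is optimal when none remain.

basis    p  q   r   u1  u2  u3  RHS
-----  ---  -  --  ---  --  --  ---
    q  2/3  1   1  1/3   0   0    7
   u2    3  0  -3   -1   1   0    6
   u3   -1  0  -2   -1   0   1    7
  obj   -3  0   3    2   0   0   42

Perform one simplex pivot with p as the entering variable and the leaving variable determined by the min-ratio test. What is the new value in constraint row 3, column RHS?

9

Ratio test on column p — row 1: 7/(2/3) = 21/2; row 2: 6/3 = 2; row 3: entry -1 ≤ 0. Minimum is 2 at row 2 (u2 leaves); pivot element 3.
Divide row 2 by 3; eliminate column p from the other rows.
Row 3 update in column RHS: 7 − (-1)·2 = 9.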